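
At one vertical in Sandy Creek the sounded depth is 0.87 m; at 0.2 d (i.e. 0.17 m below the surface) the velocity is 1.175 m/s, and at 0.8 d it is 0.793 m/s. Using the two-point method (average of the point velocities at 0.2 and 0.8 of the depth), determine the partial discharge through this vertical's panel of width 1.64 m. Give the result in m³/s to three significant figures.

v̄ = (1.175 + 0.793) / 2 = 0.9840 m/s
q = v̄ × d × w = 0.9840 × 0.87 × 1.64 = 1.404 m³/s

1.40 m³/s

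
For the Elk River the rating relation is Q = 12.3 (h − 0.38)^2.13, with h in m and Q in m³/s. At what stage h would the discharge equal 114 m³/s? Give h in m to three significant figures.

h − h₀ = (Q/C)^(1/b) = (114/12.3)^(1/2.13) = 2.844 m
h = 0.38 + 2.844 = 3.224 m

3.22 m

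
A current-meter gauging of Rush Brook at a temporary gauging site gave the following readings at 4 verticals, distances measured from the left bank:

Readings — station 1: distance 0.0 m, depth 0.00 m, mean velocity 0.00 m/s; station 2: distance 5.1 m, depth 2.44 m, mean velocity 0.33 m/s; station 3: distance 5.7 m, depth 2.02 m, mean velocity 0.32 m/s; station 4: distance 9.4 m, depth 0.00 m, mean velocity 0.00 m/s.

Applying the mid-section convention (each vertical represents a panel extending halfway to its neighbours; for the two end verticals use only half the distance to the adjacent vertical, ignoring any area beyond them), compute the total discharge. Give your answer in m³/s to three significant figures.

3.68 m³/s

w_2 = (5.7 − 0.0)/2 = 2.85 m; q_2 = 0.33 × 2.44 × 2.85 = 2.295 m³/s
w_3 = (9.4 − 5.1)/2 = 2.15 m; q_3 = 0.32 × 2.02 × 2.15 = 1.390 m³/s
Stations 1, 4 contribute zero (depth or velocity is 0).
Q = Σ qᵢ = 3.685 m³/s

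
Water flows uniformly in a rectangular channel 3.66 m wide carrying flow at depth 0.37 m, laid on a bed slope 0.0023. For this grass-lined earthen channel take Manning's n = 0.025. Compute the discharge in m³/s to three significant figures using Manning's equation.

1.18 m³/s

A = b·y = 3.66 × 0.37 = 1.354 m²
P = b + 2y = 3.66 + 2×0.37 = 4.400 m
R = A/P = 1.354/4.400 = 0.3078 m
Q = (1/n)·A·R^(2/3)·S^(1/2) = (1/0.025) × 1.354 × 0.3078^(2/3) × 0.0023^(1/2) = 1.184 m³/s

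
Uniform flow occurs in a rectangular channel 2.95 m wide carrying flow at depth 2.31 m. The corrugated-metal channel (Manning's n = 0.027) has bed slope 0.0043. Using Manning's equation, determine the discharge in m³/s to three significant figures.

A = b·y = 2.95 × 2.31 = 6.815 m²
P = b + 2y = 2.95 + 2×2.31 = 7.570 m
R = A/P = 6.815/7.570 = 0.9002 m
Q = (1/n)·A·R^(2/3)·S^(1/2) = (1/0.027) × 6.815 × 0.9002^(2/3) × 0.0043^(1/2) = 15.43 m³/s

15.4 m³/s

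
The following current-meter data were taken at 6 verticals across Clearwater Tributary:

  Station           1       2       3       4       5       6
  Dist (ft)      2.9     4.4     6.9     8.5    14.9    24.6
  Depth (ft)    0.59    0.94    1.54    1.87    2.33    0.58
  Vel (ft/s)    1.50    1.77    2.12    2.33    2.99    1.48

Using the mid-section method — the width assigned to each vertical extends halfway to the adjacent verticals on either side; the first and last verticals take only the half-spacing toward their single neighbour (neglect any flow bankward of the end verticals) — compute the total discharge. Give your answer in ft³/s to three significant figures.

88.4 ft³/s

w_1 = (4.4 − 2.9)/2 = 0.75 ft; q_1 = 1.50 × 0.59 × 0.75 = 0.6638 ft³/s
w_2 = (6.9 − 2.9)/2 = 2 ft; q_2 = 1.77 × 0.94 × 2 = 3.328 ft³/s
w_3 = (8.5 − 4.4)/2 = 2.05 ft; q_3 = 2.12 × 1.54 × 2.05 = 6.693 ft³/s
w_4 = (14.9 − 6.9)/2 = 4 ft; q_4 = 2.33 × 1.87 × 4 = 17.43 ft³/s
w_5 = (24.6 − 8.5)/2 = 8.05 ft; q_5 = 2.99 × 2.33 × 8.05 = 56.08 ft³/s
w_6 = (24.6 − 14.9)/2 = 4.85 ft; q_6 = 1.48 × 0.58 × 4.85 = 4.163 ft³/s
Q = Σ qᵢ = 88.36 ft³/s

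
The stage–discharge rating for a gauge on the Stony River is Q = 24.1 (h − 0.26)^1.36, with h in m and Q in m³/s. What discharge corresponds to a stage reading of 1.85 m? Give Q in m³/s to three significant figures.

Q = 24.1 × (1.85 − 0.26)^1.36 = 24.1 × 1.59^1.36 = 45.28 m³/s

45.3 m³/s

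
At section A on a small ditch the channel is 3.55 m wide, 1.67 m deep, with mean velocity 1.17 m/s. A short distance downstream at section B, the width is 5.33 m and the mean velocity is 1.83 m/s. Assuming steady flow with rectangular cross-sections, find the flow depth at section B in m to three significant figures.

0.711 m

Q = A₁V₁ = (3.55×1.67) × 1.17 = 6.936 m³/s
d₂ = Q/(b₂ V₂) = 6.936/(5.33×1.83) = 0.7111 m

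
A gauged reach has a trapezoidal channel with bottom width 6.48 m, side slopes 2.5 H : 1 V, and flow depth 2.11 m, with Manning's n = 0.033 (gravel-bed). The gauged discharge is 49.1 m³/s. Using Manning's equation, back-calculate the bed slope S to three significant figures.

A = (b + z·y)·y = (6.48 + 2.5×2.11)×2.11 = 24.80 m²
P = b + 2y√(1+z²) = 6.48 + 2×2.11×√(1+2.5²) = 17.84 m
R = A/P = 24.80/17.84 = 1.390 m
S = (Q·n / (1·A·R^(2/3)))² = (49.1×0.033 / (1×24.80×1.246))² = 0.002751

0.00275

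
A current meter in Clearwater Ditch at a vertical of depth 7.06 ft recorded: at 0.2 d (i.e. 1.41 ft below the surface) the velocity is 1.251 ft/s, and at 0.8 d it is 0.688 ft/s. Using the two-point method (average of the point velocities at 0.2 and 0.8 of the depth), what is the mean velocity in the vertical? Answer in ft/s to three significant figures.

v̄ = (1.251 + 0.688) / 2 = 0.9695 ft/s

0.970 ft/s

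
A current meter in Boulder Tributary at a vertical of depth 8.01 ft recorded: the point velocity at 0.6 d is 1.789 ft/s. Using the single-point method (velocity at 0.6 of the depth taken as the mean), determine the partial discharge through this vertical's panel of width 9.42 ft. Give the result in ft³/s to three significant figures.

v̄ = v₀.₆ = 1.789 ft/s
q = v̄ × d × w = 1.789 × 8.01 × 9.42 = 135.0 ft³/s

135 ft³/s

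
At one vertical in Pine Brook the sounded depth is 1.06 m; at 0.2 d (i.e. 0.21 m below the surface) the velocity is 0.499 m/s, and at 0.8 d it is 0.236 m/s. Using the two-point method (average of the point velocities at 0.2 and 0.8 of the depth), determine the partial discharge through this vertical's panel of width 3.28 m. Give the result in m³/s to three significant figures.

1.28 m³/s

v̄ = (0.499 + 0.236) / 2 = 0.3675 m/s
q = v̄ × d × w = 0.3675 × 1.06 × 3.28 = 1.278 m³/s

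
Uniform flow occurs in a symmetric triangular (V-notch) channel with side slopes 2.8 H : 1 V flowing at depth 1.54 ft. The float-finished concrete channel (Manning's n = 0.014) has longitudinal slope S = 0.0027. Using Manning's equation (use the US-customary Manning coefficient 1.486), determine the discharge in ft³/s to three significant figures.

29.6 ft³/s

A = z·y² = 2.8×1.54² = 6.640 ft²
P = 2y√(1+z²) = 2×1.54×√(1+2.8²) = 9.157 ft
R = A/P = 6.640/9.157 = 0.7251 ft
Q = (1.486/n)·A·R^(2/3)·S^(1/2) = (1.486/0.014) × 6.640 × 0.7251^(2/3) × 0.0027^(1/2) = 29.56 ft³/s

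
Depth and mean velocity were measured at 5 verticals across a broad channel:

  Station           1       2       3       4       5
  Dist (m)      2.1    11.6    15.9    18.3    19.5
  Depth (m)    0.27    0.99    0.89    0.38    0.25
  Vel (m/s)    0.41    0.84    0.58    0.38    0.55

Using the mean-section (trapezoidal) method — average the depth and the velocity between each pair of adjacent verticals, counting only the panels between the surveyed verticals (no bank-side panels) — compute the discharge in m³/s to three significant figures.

7.52 m³/s

Panel 1-2: Δb = 9.5 m, d̄ = (0.27+0.99)/2 = 0.63, v̄ = (0.41+0.84)/2 = 0.625 → q = 9.5×0.63×0.625 = 3.741 m³/s
Panel 2-3: Δb = 4.3 m, d̄ = (0.99+0.89)/2 = 0.94, v̄ = (0.84+0.58)/2 = 0.71 → q = 4.3×0.94×0.71 = 2.870 m³/s
Panel 3-4: Δb = 2.4 m, d̄ = (0.89+0.38)/2 = 0.635, v̄ = (0.58+0.38)/2 = 0.48 → q = 2.4×0.635×0.48 = 0.7315 m³/s
Panel 4-5: Δb = 1.2 m, d̄ = (0.38+0.25)/2 = 0.315, v̄ = (0.38+0.55)/2 = 0.465 → q = 1.2×0.315×0.465 = 0.1758 m³/s
Q = Σ q = 7.518 m³/s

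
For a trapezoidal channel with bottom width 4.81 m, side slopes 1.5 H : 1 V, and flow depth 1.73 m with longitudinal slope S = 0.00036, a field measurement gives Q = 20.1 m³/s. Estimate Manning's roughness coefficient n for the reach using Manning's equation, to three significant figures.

A = (b + z·y)·y = (4.81 + 1.5×1.73)×1.73 = 12.81 m²
P = b + 2y√(1+z²) = 4.81 + 2×1.73×√(1+1.5²) = 11.05 m
R = A/P = 12.81/11.05 = 1.160 m
n = (1/Q)·A·R^(2/3)·S^(1/2) = (1/20.1) × 12.81 × 1.104 × 0.01897 = 0.01335

0.0133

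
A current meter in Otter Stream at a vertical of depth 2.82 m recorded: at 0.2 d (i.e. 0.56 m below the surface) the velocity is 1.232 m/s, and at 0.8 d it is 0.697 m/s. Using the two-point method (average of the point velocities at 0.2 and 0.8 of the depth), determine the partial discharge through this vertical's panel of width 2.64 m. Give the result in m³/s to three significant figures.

7.18 m³/s

v̄ = (1.232 + 0.697) / 2 = 0.9645 m/s
q = v̄ × d × w = 0.9645 × 2.82 × 2.64 = 7.181 m³/s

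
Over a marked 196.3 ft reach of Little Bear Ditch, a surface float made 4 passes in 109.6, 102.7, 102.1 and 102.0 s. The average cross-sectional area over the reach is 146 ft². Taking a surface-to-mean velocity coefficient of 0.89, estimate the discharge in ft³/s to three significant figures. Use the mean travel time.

245 ft³/s

t̄ = (109.6 + 102.7 + 102.1 + 102.0) / 4 = 104.1 s
v_surface = L / t̄ = 196.3 / 104.1 = 1.886 ft/s
v_mean = 0.89 × 1.886 = 1.678 ft/s
Q = A × v_mean = 146 × 1.678 = 245.0 ft³/s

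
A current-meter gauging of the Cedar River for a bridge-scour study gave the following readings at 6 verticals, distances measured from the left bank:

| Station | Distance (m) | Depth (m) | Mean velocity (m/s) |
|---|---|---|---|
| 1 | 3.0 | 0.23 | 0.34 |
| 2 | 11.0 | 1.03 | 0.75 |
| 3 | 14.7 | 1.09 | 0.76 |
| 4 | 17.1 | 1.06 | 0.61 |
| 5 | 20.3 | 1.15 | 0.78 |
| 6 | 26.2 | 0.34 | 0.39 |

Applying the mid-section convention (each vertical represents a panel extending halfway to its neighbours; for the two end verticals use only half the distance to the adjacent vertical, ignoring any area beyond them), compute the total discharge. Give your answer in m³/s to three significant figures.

13.6 m³/s

w_1 = (11.0 − 3.0)/2 = 4 m; q_1 = 0.34 × 0.23 × 4 = 0.3128 m³/s
w_2 = (14.7 − 3.0)/2 = 5.85 m; q_2 = 0.75 × 1.03 × 5.85 = 4.519 m³/s
w_3 = (17.1 − 11.0)/2 = 3.05 m; q_3 = 0.76 × 1.09 × 3.05 = 2.527 m³/s
w_4 = (20.3 − 14.7)/2 = 2.8 m; q_4 = 0.61 × 1.06 × 2.8 = 1.810 m³/s
w_5 = (26.2 − 17.1)/2 = 4.55 m; q_5 = 0.78 × 1.15 × 4.55 = 4.081 m³/s
w_6 = (26.2 − 20.3)/2 = 2.95 m; q_6 = 0.39 × 0.34 × 2.95 = 0.3912 m³/s
Q = Σ qᵢ = 13.64 m³/s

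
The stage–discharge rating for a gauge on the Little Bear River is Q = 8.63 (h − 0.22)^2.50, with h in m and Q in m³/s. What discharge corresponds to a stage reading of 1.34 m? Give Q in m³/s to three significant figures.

Q = 8.63 × (1.34 − 0.22)^2.50 = 8.63 × 1.12^2.50 = 11.46 m³/s

11.5 m³/s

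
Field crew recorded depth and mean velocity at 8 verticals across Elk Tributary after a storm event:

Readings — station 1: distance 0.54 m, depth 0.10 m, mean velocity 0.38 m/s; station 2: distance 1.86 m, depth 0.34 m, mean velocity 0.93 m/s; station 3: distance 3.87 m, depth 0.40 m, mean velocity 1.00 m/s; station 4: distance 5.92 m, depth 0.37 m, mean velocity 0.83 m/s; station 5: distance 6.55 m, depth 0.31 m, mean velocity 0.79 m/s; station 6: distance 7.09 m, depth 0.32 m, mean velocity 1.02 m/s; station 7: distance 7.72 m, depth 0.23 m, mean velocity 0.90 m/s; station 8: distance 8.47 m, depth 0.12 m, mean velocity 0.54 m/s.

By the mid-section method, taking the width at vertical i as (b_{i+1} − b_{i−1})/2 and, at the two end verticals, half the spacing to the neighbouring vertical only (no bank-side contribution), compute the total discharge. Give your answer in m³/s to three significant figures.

2.28 m³/s

w_1 = (1.86 − 0.54)/2 = 0.66 m; q_1 = 0.38 × 0.10 × 0.66 = 0.02508 m³/s
w_2 = (3.87 − 0.54)/2 = 1.665 m; q_2 = 0.93 × 0.34 × 1.665 = 0.5265 m³/s
w_3 = (5.92 − 1.86)/2 = 2.03 m; q_3 = 1.00 × 0.40 × 2.03 = 0.8120 m³/s
w_4 = (6.55 − 3.87)/2 = 1.34 m; q_4 = 0.83 × 0.37 × 1.34 = 0.4115 m³/s
w_5 = (7.09 − 5.92)/2 = 0.585 m; q_5 = 0.79 × 0.31 × 0.585 = 0.1433 m³/s
w_6 = (7.72 − 6.55)/2 = 0.585 m; q_6 = 1.02 × 0.32 × 0.585 = 0.1909 m³/s
w_7 = (8.47 − 7.09)/2 = 0.69 m; q_7 = 0.90 × 0.23 × 0.69 = 0.1428 m³/s
w_8 = (8.47 − 7.72)/2 = 0.375 m; q_8 = 0.54 × 0.12 × 0.375 = 0.02430 m³/s
Q = Σ qᵢ = 2.276 m³/s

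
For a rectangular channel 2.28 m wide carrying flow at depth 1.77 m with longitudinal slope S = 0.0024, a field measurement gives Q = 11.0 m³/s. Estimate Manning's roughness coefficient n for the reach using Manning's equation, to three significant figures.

A = b·y = 2.28 × 1.77 = 4.036 m²
P = b + 2y = 2.28 + 2×1.77 = 5.820 m
R = A/P = 4.036/5.820 = 0.6934 m
n = (1/Q)·A·R^(2/3)·S^(1/2) = (1/11.0) × 4.036 × 0.7834 × 0.04899 = 0.01408

0.0141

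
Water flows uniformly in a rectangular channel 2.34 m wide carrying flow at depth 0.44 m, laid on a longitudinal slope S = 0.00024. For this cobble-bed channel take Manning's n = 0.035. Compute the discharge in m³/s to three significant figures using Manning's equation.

A = b·y = 2.34 × 0.44 = 1.030 m²
P = b + 2y = 2.34 + 2×0.44 = 3.220 m
R = A/P = 1.030/3.220 = 0.3198 m
Q = (1/n)·A·R^(2/3)·S^(1/2) = (1/0.035) × 1.030 × 0.3198^(2/3) × 0.00024^(1/2) = 0.2131 m³/s

0.213 m³/s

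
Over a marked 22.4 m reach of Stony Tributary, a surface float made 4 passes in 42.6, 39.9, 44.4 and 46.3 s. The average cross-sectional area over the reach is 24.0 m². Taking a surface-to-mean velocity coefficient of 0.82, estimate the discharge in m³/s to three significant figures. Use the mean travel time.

10.2 m³/s

t̄ = (42.6 + 39.9 + 44.4 + 46.3) / 4 = 43.3 s
v_surface = L / t̄ = 22.4 / 43.3 = 0.5173 m/s
v_mean = 0.82 × 0.5173 = 0.4242 m/s
Q = A × v_mean = 24.0 × 0.4242 = 10.18 m³/s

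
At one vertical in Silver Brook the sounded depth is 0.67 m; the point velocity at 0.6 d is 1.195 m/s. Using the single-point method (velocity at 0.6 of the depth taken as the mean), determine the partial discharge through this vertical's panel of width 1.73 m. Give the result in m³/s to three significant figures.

v̄ = v₀.₆ = 1.195 m/s
q = v̄ × d × w = 1.195 × 0.67 × 1.73 = 1.385 m³/s

1.39 m³/s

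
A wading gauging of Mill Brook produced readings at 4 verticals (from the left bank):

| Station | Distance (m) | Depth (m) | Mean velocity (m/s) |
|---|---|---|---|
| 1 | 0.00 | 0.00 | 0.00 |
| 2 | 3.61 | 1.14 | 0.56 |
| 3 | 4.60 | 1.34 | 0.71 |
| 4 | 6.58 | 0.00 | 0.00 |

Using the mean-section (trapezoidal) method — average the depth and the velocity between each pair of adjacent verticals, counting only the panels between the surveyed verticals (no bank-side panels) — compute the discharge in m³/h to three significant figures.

Panel 1-2: Δb = 3.61 m, d̄ = (0.00+1.14)/2 = 0.57, v̄ = (0.00+0.56)/2 = 0.28 → q = 3.61×0.57×0.28 = 0.5762 m³/s
Panel 2-3: Δb = 0.99 m, d̄ = (1.14+1.34)/2 = 1.24, v̄ = (0.56+0.71)/2 = 0.635 → q = 0.99×1.24×0.635 = 0.7795 m³/s
Panel 3-4: Δb = 1.98 m, d̄ = (1.34+0.00)/2 = 0.67, v̄ = (0.71+0.00)/2 = 0.355 → q = 1.98×0.67×0.355 = 0.4709 m³/s
Q = Σ q = 1.827 m³/s
= 1.827 × 3600 = 6576 m³/h

6580 m³/h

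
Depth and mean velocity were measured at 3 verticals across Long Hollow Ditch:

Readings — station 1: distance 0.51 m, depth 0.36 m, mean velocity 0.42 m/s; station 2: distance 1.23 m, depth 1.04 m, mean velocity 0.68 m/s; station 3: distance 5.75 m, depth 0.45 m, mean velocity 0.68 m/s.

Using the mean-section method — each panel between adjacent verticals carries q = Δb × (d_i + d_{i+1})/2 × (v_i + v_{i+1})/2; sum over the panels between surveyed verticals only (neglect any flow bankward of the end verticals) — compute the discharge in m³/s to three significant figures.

2.57 m³/s

Panel 1-2: Δb = 0.72 m, d̄ = (0.36+1.04)/2 = 0.7, v̄ = (0.42+0.68)/2 = 0.55 → q = 0.72×0.7×0.55 = 0.2772 m³/s
Panel 2-3: Δb = 4.52 m, d̄ = (1.04+0.45)/2 = 0.745, v̄ = (0.68+0.68)/2 = 0.68 → q = 4.52×0.745×0.68 = 2.290 m³/s
Q = Σ q = 2.567 m³/s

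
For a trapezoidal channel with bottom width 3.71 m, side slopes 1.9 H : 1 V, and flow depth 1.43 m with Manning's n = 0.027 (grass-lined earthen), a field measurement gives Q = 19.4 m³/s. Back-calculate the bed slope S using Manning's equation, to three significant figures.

0.00356

A = (b + z·y)·y = (3.71 + 1.9×1.43)×1.43 = 9.191 m²
P = b + 2y√(1+z²) = 3.71 + 2×1.43×√(1+1.9²) = 9.851 m
R = A/P = 9.191/9.851 = 0.9330 m
S = (Q·n / (1·A·R^(2/3)))² = (19.4×0.027 / (1×9.191×0.9548))² = 0.003563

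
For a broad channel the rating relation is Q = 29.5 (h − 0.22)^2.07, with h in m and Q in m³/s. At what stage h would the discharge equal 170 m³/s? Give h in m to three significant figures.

h − h₀ = (Q/C)^(1/b) = (170/29.5)^(1/2.07) = 2.331 m
h = 0.22 + 2.331 = 2.551 m

2.55 m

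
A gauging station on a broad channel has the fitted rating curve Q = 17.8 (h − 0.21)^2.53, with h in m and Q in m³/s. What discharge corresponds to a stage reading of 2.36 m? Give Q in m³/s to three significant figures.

123 m³/s

Q = 17.8 × (2.36 − 0.21)^2.53 = 17.8 × 2.15^2.53 = 123.4 m³/s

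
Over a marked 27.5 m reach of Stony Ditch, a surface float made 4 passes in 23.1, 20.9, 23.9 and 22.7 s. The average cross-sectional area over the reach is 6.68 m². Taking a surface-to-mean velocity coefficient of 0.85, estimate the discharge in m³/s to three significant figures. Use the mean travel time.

t̄ = (23.1 + 20.9 + 23.9 + 22.7) / 4 = 22.65 s
v_surface = L / t̄ = 27.5 / 22.65 = 1.214 m/s
v_mean = 0.85 × 1.214 = 1.032 m/s
Q = A × v_mean = 6.68 × 1.032 = 6.894 m³/s

6.89 m³/s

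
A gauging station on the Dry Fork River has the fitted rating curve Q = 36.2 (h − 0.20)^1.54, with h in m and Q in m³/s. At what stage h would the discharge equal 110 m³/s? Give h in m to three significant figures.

h − h₀ = (Q/C)^(1/b) = (110/36.2)^(1/1.54) = 2.058 m
h = 0.20 + 2.058 = 2.258 m

2.26 m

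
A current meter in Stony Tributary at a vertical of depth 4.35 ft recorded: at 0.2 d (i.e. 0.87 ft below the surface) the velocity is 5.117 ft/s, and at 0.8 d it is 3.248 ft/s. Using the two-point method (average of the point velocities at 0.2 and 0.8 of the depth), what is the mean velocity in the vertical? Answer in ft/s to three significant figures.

v̄ = (5.117 + 3.248) / 2 = 4.183 ft/s

4.18 ft/s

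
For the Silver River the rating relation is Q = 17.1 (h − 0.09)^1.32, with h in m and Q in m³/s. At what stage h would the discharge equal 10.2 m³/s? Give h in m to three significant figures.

h − h₀ = (Q/C)^(1/b) = (10.2/17.1)^(1/1.32) = 0.6761 m
h = 0.09 + 0.6761 = 0.7661 m

0.766 m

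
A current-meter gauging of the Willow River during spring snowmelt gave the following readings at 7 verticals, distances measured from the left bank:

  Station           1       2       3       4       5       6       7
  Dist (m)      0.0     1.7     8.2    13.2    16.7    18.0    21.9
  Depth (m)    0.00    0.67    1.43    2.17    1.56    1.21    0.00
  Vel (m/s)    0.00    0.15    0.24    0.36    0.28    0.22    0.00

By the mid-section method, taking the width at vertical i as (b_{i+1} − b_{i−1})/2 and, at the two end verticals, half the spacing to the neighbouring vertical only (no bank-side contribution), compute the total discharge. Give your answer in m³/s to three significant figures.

7.45 m³/s

w_2 = (8.2 − 0.0)/2 = 4.1 m; q_2 = 0.15 × 0.67 × 4.1 = 0.4121 m³/s
w_3 = (13.2 − 1.7)/2 = 5.75 m; q_3 = 0.24 × 1.43 × 5.75 = 1.973 m³/s
w_4 = (16.7 − 8.2)/2 = 4.25 m; q_4 = 0.36 × 2.17 × 4.25 = 3.320 m³/s
w_5 = (18.0 − 13.2)/2 = 2.4 m; q_5 = 0.28 × 1.56 × 2.4 = 1.048 m³/s
w_6 = (21.9 − 16.7)/2 = 2.6 m; q_6 = 0.22 × 1.21 × 2.6 = 0.6921 m³/s
Stations 1, 7 contribute zero (depth or velocity is 0).
Q = Σ qᵢ = 7.446 m³/s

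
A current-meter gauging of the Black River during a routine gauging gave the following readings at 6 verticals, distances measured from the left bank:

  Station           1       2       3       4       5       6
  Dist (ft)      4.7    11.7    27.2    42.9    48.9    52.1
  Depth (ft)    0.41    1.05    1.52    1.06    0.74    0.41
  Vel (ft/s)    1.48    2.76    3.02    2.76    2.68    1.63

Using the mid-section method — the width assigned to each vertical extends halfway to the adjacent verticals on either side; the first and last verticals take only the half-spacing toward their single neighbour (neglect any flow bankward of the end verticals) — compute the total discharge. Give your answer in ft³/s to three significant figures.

w_1 = (11.7 − 4.7)/2 = 3.5 ft; q_1 = 1.48 × 0.41 × 3.5 = 2.124 ft³/s
w_2 = (27.2 − 4.7)/2 = 11.25 ft; q_2 = 2.76 × 1.05 × 11.25 = 32.60 ft³/s
w_3 = (42.9 − 11.7)/2 = 15.6 ft; q_3 = 3.02 × 1.52 × 15.6 = 71.61 ft³/s
w_4 = (48.9 − 27.2)/2 = 10.85 ft; q_4 = 2.76 × 1.06 × 10.85 = 31.74 ft³/s
w_5 = (52.1 − 42.9)/2 = 4.6 ft; q_5 = 2.68 × 0.74 × 4.6 = 9.123 ft³/s
w_6 = (52.1 − 48.9)/2 = 1.6 ft; q_6 = 1.63 × 0.41 × 1.6 = 1.069 ft³/s
Q = Σ qᵢ = 148.3 ft³/s

148 ft³/s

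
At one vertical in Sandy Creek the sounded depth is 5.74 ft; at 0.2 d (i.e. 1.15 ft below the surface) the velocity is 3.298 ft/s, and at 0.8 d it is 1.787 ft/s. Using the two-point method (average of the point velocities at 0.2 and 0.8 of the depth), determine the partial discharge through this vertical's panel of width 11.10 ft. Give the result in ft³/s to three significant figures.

162 ft³/s

v̄ = (3.298 + 1.787) / 2 = 2.543 ft/s
q = v̄ × d × w = 2.543 × 5.74 × 11.10 = 162.0 ft³/s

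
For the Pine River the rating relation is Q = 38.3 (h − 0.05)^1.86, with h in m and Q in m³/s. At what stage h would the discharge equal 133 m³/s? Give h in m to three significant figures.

2.00 m

h − h₀ = (Q/C)^(1/b) = (133/38.3)^(1/1.86) = 1.953 m
h = 0.05 + 1.953 = 2.003 m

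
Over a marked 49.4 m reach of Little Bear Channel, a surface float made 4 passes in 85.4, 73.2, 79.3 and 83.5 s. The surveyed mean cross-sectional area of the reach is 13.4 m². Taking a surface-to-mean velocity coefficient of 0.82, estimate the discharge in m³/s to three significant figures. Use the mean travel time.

6.76 m³/s

t̄ = (85.4 + 73.2 + 79.3 + 83.5) / 4 = 80.35 s
v_surface = L / t̄ = 49.4 / 80.35 = 0.6148 m/s
v_mean = 0.82 × 0.6148 = 0.5041 m/s
Q = A × v_mean = 13.4 × 0.5041 = 6.756 m³/s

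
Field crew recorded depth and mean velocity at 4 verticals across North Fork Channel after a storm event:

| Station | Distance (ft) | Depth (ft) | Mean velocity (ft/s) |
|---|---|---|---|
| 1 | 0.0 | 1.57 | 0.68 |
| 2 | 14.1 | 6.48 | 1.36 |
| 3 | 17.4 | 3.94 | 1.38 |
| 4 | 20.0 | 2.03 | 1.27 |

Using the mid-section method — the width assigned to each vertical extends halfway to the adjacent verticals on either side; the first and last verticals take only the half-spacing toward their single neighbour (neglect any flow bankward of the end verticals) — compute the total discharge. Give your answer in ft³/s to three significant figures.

104 ft³/s

w_1 = (14.1 − 0.0)/2 = 7.05 ft; q_1 = 0.68 × 1.57 × 7.05 = 7.527 ft³/s
w_2 = (17.4 − 0.0)/2 = 8.7 ft; q_2 = 1.36 × 6.48 × 8.7 = 76.67 ft³/s
w_3 = (20.0 − 14.1)/2 = 2.95 ft; q_3 = 1.38 × 3.94 × 2.95 = 16.04 ft³/s
w_4 = (20.0 − 17.4)/2 = 1.3 ft; q_4 = 1.27 × 2.03 × 1.3 = 3.352 ft³/s
Q = Σ qᵢ = 103.6 ft³/s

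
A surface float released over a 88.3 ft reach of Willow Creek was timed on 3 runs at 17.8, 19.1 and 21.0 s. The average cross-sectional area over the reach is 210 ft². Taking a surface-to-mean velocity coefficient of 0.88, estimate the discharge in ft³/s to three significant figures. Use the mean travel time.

t̄ = (17.8 + 19.1 + 21.0) / 3 = 19.3 s
v_surface = L / t̄ = 88.3 / 19.3 = 4.575 ft/s
v_mean = 0.88 × 4.575 = 4.026 ft/s
Q = A × v_mean = 210 × 4.026 = 845.5 ft³/s

845 ft³/s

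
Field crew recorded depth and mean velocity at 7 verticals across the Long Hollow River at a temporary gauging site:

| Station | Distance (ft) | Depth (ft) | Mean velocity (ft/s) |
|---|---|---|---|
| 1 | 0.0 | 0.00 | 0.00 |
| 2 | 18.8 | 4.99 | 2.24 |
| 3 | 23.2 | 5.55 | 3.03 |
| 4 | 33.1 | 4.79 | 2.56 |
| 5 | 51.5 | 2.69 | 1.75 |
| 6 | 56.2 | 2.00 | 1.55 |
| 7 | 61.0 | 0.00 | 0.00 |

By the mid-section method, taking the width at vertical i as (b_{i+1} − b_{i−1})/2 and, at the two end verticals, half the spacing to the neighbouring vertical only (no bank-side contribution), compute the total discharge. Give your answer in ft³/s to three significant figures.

493 ft³/s

w_2 = (23.2 − 0.0)/2 = 11.6 ft; q_2 = 2.24 × 4.99 × 11.6 = 129.7 ft³/s
w_3 = (33.1 − 18.8)/2 = 7.15 ft; q_3 = 3.03 × 5.55 × 7.15 = 120.2 ft³/s
w_4 = (51.5 − 23.2)/2 = 14.15 ft; q_4 = 2.56 × 4.79 × 14.15 = 173.5 ft³/s
w_5 = (56.2 − 33.1)/2 = 11.55 ft; q_5 = 1.75 × 2.69 × 11.55 = 54.37 ft³/s
w_6 = (61.0 − 51.5)/2 = 4.75 ft; q_6 = 1.55 × 2.00 × 4.75 = 14.73 ft³/s
Stations 1, 7 contribute zero (depth or velocity is 0).
Q = Σ qᵢ = 492.5 ft³/s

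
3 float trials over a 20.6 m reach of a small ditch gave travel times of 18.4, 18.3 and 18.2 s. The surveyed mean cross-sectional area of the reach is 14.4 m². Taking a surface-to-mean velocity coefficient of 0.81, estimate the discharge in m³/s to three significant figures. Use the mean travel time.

13.1 m³/s

t̄ = (18.4 + 18.3 + 18.2) / 3 = 18.3 s
v_surface = L / t̄ = 20.6 / 18.3 = 1.126 m/s
v_mean = 0.81 × 1.126 = 0.9118 m/s
Q = A × v_mean = 14.4 × 0.9118 = 13.13 m³/s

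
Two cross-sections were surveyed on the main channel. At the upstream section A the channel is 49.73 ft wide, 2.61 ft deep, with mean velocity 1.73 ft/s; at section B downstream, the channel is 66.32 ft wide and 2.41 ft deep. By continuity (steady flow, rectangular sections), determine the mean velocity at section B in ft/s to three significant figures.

Q = A₁V₁ = (49.73×2.61) × 1.73 = 224.5 ft³/s
A₂ = 66.32 × 2.41 = 159.8 ft²
V₂ = Q/A₂ = 224.5/159.8 = 1.405 ft/s

1.40 ft/s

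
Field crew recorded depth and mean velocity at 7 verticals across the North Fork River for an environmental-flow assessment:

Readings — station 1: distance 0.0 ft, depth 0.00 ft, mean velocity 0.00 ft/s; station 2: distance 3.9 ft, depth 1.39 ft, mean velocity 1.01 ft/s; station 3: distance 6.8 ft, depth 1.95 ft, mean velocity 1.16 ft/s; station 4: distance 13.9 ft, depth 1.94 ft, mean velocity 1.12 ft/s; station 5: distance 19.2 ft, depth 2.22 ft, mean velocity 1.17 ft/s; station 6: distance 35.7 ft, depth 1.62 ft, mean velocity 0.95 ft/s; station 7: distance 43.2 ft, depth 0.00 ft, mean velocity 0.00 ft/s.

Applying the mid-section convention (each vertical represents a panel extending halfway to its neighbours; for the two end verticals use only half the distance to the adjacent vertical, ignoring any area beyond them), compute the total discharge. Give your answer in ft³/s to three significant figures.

76.3 ft³/s

w_2 = (6.8 − 0.0)/2 = 3.4 ft; q_2 = 1.01 × 1.39 × 3.4 = 4.773 ft³/s
w_3 = (13.9 − 3.9)/2 = 5 ft; q_3 = 1.16 × 1.95 × 5 = 11.31 ft³/s
w_4 = (19.2 − 6.8)/2 = 6.2 ft; q_4 = 1.12 × 1.94 × 6.2 = 13.47 ft³/s
w_5 = (35.7 − 13.9)/2 = 10.9 ft; q_5 = 1.17 × 2.22 × 10.9 = 28.31 ft³/s
w_6 = (43.2 − 19.2)/2 = 12 ft; q_6 = 0.95 × 1.62 × 12 = 18.47 ft³/s
Stations 1, 7 contribute zero (depth or velocity is 0).
Q = Σ qᵢ = 76.33 ft³/s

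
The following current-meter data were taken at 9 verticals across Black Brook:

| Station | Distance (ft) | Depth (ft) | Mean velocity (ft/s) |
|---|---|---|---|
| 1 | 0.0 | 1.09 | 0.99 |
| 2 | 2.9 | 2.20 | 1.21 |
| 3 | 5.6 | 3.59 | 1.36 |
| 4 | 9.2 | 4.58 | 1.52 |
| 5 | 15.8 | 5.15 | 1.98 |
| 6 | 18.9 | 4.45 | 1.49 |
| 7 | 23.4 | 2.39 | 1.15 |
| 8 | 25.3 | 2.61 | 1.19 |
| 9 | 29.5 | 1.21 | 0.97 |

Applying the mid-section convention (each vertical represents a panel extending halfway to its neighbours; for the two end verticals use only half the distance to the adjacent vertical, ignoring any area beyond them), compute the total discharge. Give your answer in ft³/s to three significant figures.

155 ft³/s

w_1 = (2.9 − 0.0)/2 = 1.45 ft; q_1 = 0.99 × 1.09 × 1.45 = 1.565 ft³/s
w_2 = (5.6 − 0.0)/2 = 2.8 ft; q_2 = 1.21 × 2.20 × 2.8 = 7.454 ft³/s
w_3 = (9.2 − 2.9)/2 = 3.15 ft; q_3 = 1.36 × 3.59 × 3.15 = 15.38 ft³/s
w_4 = (15.8 − 5.6)/2 = 5.1 ft; q_4 = 1.52 × 4.58 × 5.1 = 35.50 ft³/s
w_5 = (18.9 − 9.2)/2 = 4.85 ft; q_5 = 1.98 × 5.15 × 4.85 = 49.46 ft³/s
w_6 = (23.4 − 15.8)/2 = 3.8 ft; q_6 = 1.49 × 4.45 × 3.8 = 25.20 ft³/s
w_7 = (25.3 − 18.9)/2 = 3.2 ft; q_7 = 1.15 × 2.39 × 3.2 = 8.795 ft³/s
w_8 = (29.5 − 23.4)/2 = 3.05 ft; q_8 = 1.19 × 2.61 × 3.05 = 9.473 ft³/s
w_9 = (29.5 − 25.3)/2 = 2.1 ft; q_9 = 0.97 × 1.21 × 2.1 = 2.465 ft³/s
Q = Σ qᵢ = 155.3 ft³/s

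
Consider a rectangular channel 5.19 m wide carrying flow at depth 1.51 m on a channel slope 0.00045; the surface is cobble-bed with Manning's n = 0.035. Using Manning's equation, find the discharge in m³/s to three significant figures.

A = b·y = 5.19 × 1.51 = 7.837 m²
P = b + 2y = 5.19 + 2×1.51 = 8.210 m
R = A/P = 7.837/8.210 = 0.9546 m
Q = (1/n)·A·R^(2/3)·S^(1/2) = (1/0.035) × 7.837 × 0.9546^(2/3) × 0.00045^(1/2) = 4.605 m³/s

4.60 m³/s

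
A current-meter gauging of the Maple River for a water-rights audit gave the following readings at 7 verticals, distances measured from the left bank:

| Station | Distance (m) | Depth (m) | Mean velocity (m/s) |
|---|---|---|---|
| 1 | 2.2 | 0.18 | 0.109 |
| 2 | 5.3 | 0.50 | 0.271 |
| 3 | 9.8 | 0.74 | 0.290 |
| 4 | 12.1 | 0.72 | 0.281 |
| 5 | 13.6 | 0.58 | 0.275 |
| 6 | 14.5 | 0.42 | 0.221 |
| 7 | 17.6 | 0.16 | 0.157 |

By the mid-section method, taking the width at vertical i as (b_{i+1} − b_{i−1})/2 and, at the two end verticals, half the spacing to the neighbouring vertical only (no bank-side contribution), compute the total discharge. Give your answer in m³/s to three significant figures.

2.08 m³/s

w_1 = (5.3 − 2.2)/2 = 1.55 m; q_1 = 0.109 × 0.18 × 1.55 = 0.03041 m³/s
w_2 = (9.8 − 2.2)/2 = 3.8 m; q_2 = 0.271 × 0.50 × 3.8 = 0.5149 m³/s
w_3 = (12.1 − 5.3)/2 = 3.4 m; q_3 = 0.290 × 0.74 × 3.4 = 0.7296 m³/s
w_4 = (13.6 − 9.8)/2 = 1.9 m; q_4 = 0.281 × 0.72 × 1.9 = 0.3844 m³/s
w_5 = (14.5 − 12.1)/2 = 1.2 m; q_5 = 0.275 × 0.58 × 1.2 = 0.1914 m³/s
w_6 = (17.6 − 13.6)/2 = 2 m; q_6 = 0.221 × 0.42 × 2 = 0.1856 m³/s
w_7 = (17.6 − 14.5)/2 = 1.55 m; q_7 = 0.157 × 0.16 × 1.55 = 0.03894 m³/s
Q = Σ qᵢ = 2.075 m³/s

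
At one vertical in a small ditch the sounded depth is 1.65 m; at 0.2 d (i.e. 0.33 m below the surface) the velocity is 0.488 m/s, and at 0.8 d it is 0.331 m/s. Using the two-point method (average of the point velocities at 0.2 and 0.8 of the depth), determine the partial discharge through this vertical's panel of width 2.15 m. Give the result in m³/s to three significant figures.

1.45 m³/s

v̄ = (0.488 + 0.331) / 2 = 0.4095 m/s
q = v̄ × d × w = 0.4095 × 1.65 × 2.15 = 1.453 m³/s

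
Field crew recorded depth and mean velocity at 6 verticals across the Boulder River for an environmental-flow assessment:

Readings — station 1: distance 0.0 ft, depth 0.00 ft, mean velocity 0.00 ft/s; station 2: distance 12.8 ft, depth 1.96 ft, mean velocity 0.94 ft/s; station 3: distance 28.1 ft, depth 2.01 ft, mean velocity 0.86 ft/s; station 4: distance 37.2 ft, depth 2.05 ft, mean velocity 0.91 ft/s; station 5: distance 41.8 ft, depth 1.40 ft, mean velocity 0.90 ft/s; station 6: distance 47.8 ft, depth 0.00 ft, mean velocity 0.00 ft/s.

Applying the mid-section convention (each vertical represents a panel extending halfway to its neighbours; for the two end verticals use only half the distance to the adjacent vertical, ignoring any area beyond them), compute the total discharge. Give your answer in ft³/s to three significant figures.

66.4 ft³/s

w_2 = (28.1 − 0.0)/2 = 14.05 ft; q_2 = 0.94 × 1.96 × 14.05 = 25.89 ft³/s
w_3 = (37.2 − 12.8)/2 = 12.2 ft; q_3 = 0.86 × 2.01 × 12.2 = 21.09 ft³/s
w_4 = (41.8 − 28.1)/2 = 6.85 ft; q_4 = 0.91 × 2.05 × 6.85 = 12.78 ft³/s
w_5 = (47.8 − 37.2)/2 = 5.3 ft; q_5 = 0.90 × 1.40 × 5.3 = 6.678 ft³/s
Stations 1, 6 contribute zero (depth or velocity is 0).
Q = Σ qᵢ = 66.43 ft³/s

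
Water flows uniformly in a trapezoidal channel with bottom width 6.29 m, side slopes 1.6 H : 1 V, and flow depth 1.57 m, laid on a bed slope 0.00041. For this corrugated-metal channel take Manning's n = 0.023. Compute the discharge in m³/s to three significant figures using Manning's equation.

A = (b + z·y)·y = (6.29 + 1.6×1.57)×1.57 = 13.82 m²
P = b + 2y√(1+z²) = 6.29 + 2×1.57×√(1+1.6²) = 12.21 m
R = A/P = 13.82/12.21 = 1.131 m
Q = (1/n)·A·R^(2/3)·S^(1/2) = (1/0.023) × 13.82 × 1.131^(2/3) × 0.00041^(1/2) = 13.21 m³/s

13.2 m³/s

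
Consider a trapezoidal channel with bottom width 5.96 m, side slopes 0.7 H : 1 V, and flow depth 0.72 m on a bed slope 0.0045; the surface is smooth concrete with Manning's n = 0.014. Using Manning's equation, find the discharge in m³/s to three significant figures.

15.9 m³/s

A = (b + z·y)·y = (5.96 + 0.7×0.72)×0.72 = 4.654 m²
P = b + 2y√(1+z²) = 5.96 + 2×0.72×√(1+0.7²) = 7.718 m
R = A/P = 4.654/7.718 = 0.6030 m
Q = (1/n)·A·R^(2/3)·S^(1/2) = (1/0.014) × 4.654 × 0.6030^(2/3) × 0.0045^(1/2) = 15.92 m³/s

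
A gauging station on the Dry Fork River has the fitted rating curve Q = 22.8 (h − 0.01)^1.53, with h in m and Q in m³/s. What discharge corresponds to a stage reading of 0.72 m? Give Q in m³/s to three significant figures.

13.5 m³/s

Q = 22.8 × (0.72 − 0.01)^1.53 = 22.8 × 0.71^1.53 = 13.50 m³/s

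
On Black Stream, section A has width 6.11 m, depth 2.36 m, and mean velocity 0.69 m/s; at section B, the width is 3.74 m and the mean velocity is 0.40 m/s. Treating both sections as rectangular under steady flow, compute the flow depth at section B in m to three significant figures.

Q = A₁V₁ = (6.11×2.36) × 0.69 = 9.950 m³/s
d₂ = Q/(b₂ V₂) = 9.950/(3.74×0.40) = 6.651 m

6.65 m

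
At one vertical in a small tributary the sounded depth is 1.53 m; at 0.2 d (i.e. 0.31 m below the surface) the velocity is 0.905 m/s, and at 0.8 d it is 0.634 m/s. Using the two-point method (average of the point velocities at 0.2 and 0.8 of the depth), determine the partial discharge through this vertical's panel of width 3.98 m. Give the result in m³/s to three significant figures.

v̄ = (0.905 + 0.634) / 2 = 0.7695 m/s
q = v̄ × d × w = 0.7695 × 1.53 × 3.98 = 4.686 m³/s

4.69 m³/s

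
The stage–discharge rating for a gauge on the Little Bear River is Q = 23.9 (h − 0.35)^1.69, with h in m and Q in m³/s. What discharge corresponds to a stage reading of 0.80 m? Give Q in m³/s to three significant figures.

6.20 m³/s

Q = 23.9 × (0.80 − 0.35)^1.69 = 23.9 × 0.45^1.69 = 6.199 m³/s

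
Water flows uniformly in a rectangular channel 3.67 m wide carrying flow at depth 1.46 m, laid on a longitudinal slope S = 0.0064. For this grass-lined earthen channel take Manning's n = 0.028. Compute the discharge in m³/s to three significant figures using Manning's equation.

13.3 m³/s

A = b·y = 3.67 × 1.46 = 5.358 m²
P = b + 2y = 3.67 + 2×1.46 = 6.590 m
R = A/P = 5.358/6.590 = 0.8131 m
Q = (1/n)·A·R^(2/3)·S^(1/2) = (1/0.028) × 5.358 × 0.8131^(2/3) × 0.0064^(1/2) = 13.34 m³/s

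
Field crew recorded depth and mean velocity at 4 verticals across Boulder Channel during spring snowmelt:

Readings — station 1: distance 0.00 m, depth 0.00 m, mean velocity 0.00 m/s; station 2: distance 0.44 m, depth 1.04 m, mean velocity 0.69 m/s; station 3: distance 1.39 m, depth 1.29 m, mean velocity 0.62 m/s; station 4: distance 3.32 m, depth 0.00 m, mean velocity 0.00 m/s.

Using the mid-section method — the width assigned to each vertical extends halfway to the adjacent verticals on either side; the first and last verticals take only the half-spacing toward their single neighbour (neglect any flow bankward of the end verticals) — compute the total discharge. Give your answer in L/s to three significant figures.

1650 L/s

w_2 = (1.39 − 0.00)/2 = 0.695 m; q_2 = 0.69 × 1.04 × 0.695 = 0.4987 m³/s
w_3 = (3.32 − 0.44)/2 = 1.44 m; q_3 = 0.62 × 1.29 × 1.44 = 1.152 m³/s
Stations 1, 4 contribute zero (depth or velocity is 0).
Q = Σ qᵢ = 1.650 m³/s
= 1.650 × 1000 = 1650 L/s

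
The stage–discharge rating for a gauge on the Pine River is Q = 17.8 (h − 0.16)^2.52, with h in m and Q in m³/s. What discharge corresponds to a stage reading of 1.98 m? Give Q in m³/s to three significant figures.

Q = 17.8 × (1.98 − 0.16)^2.52 = 17.8 × 1.82^2.52 = 80.50 m³/s

80.5 m³/s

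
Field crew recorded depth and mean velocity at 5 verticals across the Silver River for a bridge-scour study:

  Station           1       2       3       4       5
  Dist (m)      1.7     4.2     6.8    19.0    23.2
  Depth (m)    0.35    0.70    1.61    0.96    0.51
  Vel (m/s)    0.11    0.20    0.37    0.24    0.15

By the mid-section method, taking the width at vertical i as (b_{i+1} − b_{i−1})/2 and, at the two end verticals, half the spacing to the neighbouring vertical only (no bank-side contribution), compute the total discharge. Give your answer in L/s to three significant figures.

w_1 = (4.2 − 1.7)/2 = 1.25 m; q_1 = 0.11 × 0.35 × 1.25 = 0.04813 m³/s
w_2 = (6.8 − 1.7)/2 = 2.55 m; q_2 = 0.20 × 0.70 × 2.55 = 0.3570 m³/s
w_3 = (19.0 − 4.2)/2 = 7.4 m; q_3 = 0.37 × 1.61 × 7.4 = 4.408 m³/s
w_4 = (23.2 − 6.8)/2 = 8.2 m; q_4 = 0.24 × 0.96 × 8.2 = 1.889 m³/s
w_5 = (23.2 − 19.0)/2 = 2.1 m; q_5 = 0.15 × 0.51 × 2.1 = 0.1607 m³/s
Q = Σ qᵢ = 6.863 m³/s
= 6.863 × 1000 = 6863 L/s

6860 L/s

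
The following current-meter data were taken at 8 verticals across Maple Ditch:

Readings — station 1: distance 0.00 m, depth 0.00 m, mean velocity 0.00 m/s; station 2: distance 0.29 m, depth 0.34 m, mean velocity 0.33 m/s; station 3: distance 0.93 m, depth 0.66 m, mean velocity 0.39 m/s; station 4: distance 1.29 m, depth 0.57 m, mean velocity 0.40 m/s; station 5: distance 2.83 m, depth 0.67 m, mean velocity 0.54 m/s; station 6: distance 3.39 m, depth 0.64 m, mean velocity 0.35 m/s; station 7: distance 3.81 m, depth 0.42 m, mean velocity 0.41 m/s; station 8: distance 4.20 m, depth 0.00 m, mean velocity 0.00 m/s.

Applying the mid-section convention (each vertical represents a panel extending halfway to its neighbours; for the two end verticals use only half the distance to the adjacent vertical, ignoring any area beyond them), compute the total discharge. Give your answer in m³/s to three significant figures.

w_2 = (0.93 − 0.00)/2 = 0.465 m; q_2 = 0.33 × 0.34 × 0.465 = 0.05217 m³/s
w_3 = (1.29 − 0.29)/2 = 0.5 m; q_3 = 0.39 × 0.66 × 0.5 = 0.1287 m³/s
w_4 = (2.83 − 0.93)/2 = 0.95 m; q_4 = 0.40 × 0.57 × 0.95 = 0.2166 m³/s
w_5 = (3.39 − 1.29)/2 = 1.05 m; q_5 = 0.54 × 0.67 × 1.05 = 0.3799 m³/s
w_6 = (3.81 − 2.83)/2 = 0.49 m; q_6 = 0.35 × 0.64 × 0.49 = 0.1098 m³/s
w_7 = (4.20 − 3.39)/2 = 0.405 m; q_7 = 0.41 × 0.42 × 0.405 = 0.06974 m³/s
Stations 1, 8 contribute zero (depth or velocity is 0).
Q = Σ qᵢ = 0.9569 m³/s

0.957 m³/s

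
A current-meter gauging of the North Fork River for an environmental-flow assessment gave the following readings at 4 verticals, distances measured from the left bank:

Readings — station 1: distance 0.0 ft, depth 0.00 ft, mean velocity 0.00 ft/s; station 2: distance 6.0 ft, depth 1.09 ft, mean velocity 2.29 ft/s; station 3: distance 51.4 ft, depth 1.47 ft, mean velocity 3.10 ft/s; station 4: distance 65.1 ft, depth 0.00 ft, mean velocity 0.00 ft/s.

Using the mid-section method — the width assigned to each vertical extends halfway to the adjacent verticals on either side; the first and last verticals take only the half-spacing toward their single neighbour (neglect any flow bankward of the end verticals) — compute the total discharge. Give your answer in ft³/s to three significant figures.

w_2 = (51.4 − 0.0)/2 = 25.7 ft; q_2 = 2.29 × 1.09 × 25.7 = 64.15 ft³/s
w_3 = (65.1 − 6.0)/2 = 29.55 ft; q_3 = 3.10 × 1.47 × 29.55 = 134.7 ft³/s
Stations 1, 4 contribute zero (depth or velocity is 0).
Q = Σ qᵢ = 198.8 ft³/s

199 ft³/s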